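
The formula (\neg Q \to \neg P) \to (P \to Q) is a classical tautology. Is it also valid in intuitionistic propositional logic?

This is the converse of contraposition, which is not intuitionistically valid.
A Kripke countermodel: worlds u0, u1; order generated by u0 \le u1; atoms true at each world — u0:{P}; u1:{P,Q}.
u0 \nVdash (\neg Q \to \neg P) \to (P \to Q): already at u0 itself, u0 \Vdash \neg Q \to \neg P but u0 \nVdash P \to Q.
u0 \nVdash P \to Q: already at u0 itself, u0 \Vdash P but u0 \nVdash Q.
u0 lacks atom Q, so u0 \nVdash Q.
So the root u0 does not force the formula.

No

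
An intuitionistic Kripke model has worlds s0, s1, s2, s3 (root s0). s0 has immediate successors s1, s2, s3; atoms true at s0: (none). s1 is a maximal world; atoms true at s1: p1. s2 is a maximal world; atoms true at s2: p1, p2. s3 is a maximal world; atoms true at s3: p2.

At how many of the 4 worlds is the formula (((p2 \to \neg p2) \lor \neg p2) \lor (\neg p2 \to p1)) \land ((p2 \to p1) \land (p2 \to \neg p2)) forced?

s0: does not force it — s0 \nVdash (((p2 \to \neg p2) \lor \neg p2) \lor (\neg p2 \to p1)) \land ((p2 \to p1) \land (p2 \to \neg p2)) since s0 fails (p2 \to p1) \land (p2 \to \neg p2).
s1: forces it.
s2: does not force it — s2 \nVdash (((p2 \to \neg p2) \lor \neg p2) \lor (\neg p2 \to p1)) \land ((p2 \to p1) \land (p2 \to \neg p2)) since s2 fails (p2 \to p1) \land (p2 \to \neg p2).
s3: does not force it — s3 \nVdash (((p2 \to \neg p2) \lor \neg p2) \lor (\neg p2 \to p1)) \land ((p2 \to p1) \land (p2 \to \neg p2)) since s3 fails (p2 \to p1) \land (p2 \to \neg p2).
Worlds forcing the formula: {s1}.

1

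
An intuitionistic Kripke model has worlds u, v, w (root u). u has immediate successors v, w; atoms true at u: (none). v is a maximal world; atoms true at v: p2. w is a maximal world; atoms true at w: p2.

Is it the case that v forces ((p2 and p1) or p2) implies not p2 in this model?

No

v does not force ((p2 and p1) or p2) implies not p2: already at v itself, v forces (p2 and p1) or p2 but v does not force not p2.
v does not force not p2 since v is accessible from v and v forces p2.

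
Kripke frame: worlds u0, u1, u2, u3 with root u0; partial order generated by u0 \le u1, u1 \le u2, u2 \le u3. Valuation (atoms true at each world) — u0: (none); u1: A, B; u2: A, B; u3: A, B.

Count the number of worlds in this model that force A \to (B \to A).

4

u0: forces it.
u1: forces it.
u2: forces it.
u3: forces it.
Worlds forcing the formula: {u0, u1, u2, u3}.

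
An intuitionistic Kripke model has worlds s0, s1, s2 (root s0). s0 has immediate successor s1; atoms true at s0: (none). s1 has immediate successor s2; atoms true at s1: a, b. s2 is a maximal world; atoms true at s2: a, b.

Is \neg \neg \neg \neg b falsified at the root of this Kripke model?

No

s0 \Vdash \neg \neg \neg \neg b: no world accessible from s0 forces \neg \neg \neg b.
So the root s0 forces \neg \neg \neg \neg b; the model is not a countermodel.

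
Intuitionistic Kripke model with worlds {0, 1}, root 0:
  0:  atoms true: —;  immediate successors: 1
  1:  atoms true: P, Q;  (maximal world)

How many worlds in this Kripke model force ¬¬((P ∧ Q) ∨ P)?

2

0: forces it.
1: forces it.
Worlds forcing the formula: {0, 1}.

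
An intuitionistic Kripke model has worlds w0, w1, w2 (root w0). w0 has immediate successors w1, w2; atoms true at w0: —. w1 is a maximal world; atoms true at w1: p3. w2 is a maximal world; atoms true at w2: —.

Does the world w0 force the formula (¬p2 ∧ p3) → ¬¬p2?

w0 ⊮ (¬p2 ∧ p3) → ¬¬p2: at the accessible world w1, w1 ⊩ ¬p2 ∧ p3 but w1 ⊮ ¬¬p2.
w1 ⊮ ¬¬p2 since w1 is accessible from w1 and w1 ⊩ ¬p2.
w1 ⊩ ¬p2: no world accessible from w1 forces p2.

No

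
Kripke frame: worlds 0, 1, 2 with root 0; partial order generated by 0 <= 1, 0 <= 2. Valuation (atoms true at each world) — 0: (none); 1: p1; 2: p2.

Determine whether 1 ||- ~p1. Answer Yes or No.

1 ||-/- ~p1 since 1 is accessible from 1 and 1 ||- p1.

No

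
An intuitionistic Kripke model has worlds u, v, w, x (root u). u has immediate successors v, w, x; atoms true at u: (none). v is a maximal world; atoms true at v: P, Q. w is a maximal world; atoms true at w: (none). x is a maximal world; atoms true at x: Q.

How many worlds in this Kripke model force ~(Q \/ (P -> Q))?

0

u: does not force it — u ||-/- ~(Q \/ (P -> Q)) since u is accessible from u and u ||- Q \/ (P -> Q).
v: does not force it.
w: does not force it.
x: does not force it.
Worlds forcing the formula: { }.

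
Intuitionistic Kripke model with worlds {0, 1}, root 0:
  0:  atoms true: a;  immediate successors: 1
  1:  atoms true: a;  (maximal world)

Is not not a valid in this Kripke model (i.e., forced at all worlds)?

0 forces not not a: no world accessible from 0 forces not a.
Since the root 0 forces not not a and forcing is persistent (monotone upward), every world forces it.

Yes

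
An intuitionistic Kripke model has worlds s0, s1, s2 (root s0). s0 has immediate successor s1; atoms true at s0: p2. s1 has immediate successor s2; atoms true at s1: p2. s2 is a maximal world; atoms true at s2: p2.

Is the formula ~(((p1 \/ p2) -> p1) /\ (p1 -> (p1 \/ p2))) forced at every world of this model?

s0 ||- ~(((p1 \/ p2) -> p1) /\ (p1 -> (p1 \/ p2))): no world accessible from s0 forces ((p1 \/ p2) -> p1) /\ (p1 -> (p1 \/ p2)).
Since the root s0 forces ~(((p1 \/ p2) -> p1) /\ (p1 -> (p1 \/ p2))) and forcing is persistent (monotone upward), every world forces it.

Yes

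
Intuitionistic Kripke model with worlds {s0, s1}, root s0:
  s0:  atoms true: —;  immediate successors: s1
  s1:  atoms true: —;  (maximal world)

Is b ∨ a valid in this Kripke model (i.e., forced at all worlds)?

No

Not every world: s0 ⊮ b ∨ a.
s0 ⊮ b ∨ a: neither disjunct is forced at s0.
s0 lacks atom b, so s0 ⊮ b.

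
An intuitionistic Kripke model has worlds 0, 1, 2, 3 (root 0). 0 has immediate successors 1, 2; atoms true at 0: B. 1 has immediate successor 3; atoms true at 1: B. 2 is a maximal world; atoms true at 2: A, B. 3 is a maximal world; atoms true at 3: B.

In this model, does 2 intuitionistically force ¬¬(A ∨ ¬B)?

2 ⊩ ¬¬(A ∨ ¬B): no world accessible from 2 forces ¬(A ∨ ¬B).

Yes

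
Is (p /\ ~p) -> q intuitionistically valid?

This is an instance of ex falso quodlibet, which is intuitionistically derivable.
No world can force both p and ~p, so the antecedent p /\ ~p is never forced and the implication holds vacuously at every world.

Yes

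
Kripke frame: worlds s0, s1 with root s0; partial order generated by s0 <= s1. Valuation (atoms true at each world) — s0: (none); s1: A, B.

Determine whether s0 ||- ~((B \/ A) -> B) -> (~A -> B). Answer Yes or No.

Yes

s0 ||- ~((B \/ A) -> B) -> (~A -> B) vacuously: no world accessible from s0 forces the antecedent ~((B \/ A) -> B).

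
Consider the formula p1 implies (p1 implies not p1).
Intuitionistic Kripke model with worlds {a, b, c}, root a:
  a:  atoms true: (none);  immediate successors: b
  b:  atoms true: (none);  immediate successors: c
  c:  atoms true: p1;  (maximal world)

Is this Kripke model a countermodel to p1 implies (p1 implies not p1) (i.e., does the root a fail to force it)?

Yes

a does not force p1 implies (p1 implies not p1): at the accessible world c, c forces p1 but c does not force p1 implies not p1.
c does not force p1 implies not p1: already at c itself, c forces p1 but c does not force not p1.
c does not force not p1 since c is accessible from c and c forces p1.
So the root a does not force p1 implies (p1 implies not p1); the model is a countermodel.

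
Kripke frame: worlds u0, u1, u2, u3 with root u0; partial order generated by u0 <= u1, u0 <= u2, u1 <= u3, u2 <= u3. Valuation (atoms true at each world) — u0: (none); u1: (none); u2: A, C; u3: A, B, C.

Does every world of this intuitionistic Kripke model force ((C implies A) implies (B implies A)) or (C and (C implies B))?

u0 forces ((C implies A) implies (B implies A)) or (C and (C implies B)) via the disjunct (C implies A) implies (B implies A).
Since the root u0 forces ((C implies A) implies (B implies A)) or (C and (C implies B)) and forcing is persistent (monotone upward), every world forces it.

Yes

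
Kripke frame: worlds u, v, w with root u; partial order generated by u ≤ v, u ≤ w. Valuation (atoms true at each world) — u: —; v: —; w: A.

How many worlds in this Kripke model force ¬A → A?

u: does not force it — u ⊮ ¬A → A: at the accessible world v, v ⊩ ¬A but v ⊮ A.
v: does not force it — v ⊮ ¬A → A: already at v itself, v ⊩ ¬A but v ⊮ A.
w: forces it.
Worlds forcing the formula: {w}.

1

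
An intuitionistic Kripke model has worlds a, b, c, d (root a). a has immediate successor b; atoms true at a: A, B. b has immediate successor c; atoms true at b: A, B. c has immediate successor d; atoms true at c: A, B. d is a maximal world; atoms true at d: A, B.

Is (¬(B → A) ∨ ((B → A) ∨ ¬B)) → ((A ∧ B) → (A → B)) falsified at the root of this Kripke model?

a ⊩ (¬(B → A) ∨ ((B → A) ∨ ¬B)) → ((A ∧ B) → (A → B)): every world accessible from a that forces ¬(B → A) ∨ ((B → A) ∨ ¬B) (namely a, b, c, d) also forces (A ∧ B) → (A → B).
So the root a forces (¬(B → A) ∨ ((B → A) ∨ ¬B)) → ((A ∧ B) → (A → B)); the model is not a countermodel.

No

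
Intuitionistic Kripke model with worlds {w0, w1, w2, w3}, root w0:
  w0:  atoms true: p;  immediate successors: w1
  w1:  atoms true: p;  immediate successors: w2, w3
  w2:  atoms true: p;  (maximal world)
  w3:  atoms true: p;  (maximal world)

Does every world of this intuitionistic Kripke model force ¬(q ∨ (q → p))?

Not every world: w0 ⊮ ¬(q ∨ (q → p)).
w0 ⊮ ¬(q ∨ (q → p)) since w0 is accessible from w0 and w0 ⊩ q ∨ (q → p).
w0 ⊩ q ∨ (q → p) via the disjunct q → p.

No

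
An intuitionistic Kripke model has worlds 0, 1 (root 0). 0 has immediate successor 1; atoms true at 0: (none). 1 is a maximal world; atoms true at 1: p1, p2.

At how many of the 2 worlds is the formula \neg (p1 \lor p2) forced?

0

0: does not force it — 0 \nVdash \neg (p1 \lor p2) since 1 is accessible from 0 and 1 \Vdash p1 \lor p2.
1: does not force it — 1 \nVdash \neg (p1 \lor p2) since 1 is accessible from 1 and 1 \Vdash p1 \lor p2.
Worlds forcing the formula: { }.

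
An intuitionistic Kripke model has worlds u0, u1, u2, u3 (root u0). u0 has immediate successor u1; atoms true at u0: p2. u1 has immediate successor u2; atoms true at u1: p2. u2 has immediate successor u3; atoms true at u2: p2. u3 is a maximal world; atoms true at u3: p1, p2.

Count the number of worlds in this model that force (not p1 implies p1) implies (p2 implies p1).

u0: does not force it — u0 does not force (not p1 implies p1) implies (p2 implies p1): already at u0 itself, u0 forces not p1 implies p1 but u0 does not force p2 implies p1.
u1: does not force it — u1 does not force (not p1 implies p1) implies (p2 implies p1): already at u1 itself, u1 forces not p1 implies p1 but u1 does not force p2 implies p1.
u2: does not force it.
u3: forces it.
Worlds forcing the formula: {u3}.

1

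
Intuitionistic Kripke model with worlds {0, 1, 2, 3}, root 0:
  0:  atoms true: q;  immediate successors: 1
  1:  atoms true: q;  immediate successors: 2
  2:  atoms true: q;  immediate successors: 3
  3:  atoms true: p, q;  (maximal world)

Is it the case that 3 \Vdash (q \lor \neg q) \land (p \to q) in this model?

Yes

3 \Vdash (q \lor \neg q) \land (p \to q) since 3 forces both conjuncts.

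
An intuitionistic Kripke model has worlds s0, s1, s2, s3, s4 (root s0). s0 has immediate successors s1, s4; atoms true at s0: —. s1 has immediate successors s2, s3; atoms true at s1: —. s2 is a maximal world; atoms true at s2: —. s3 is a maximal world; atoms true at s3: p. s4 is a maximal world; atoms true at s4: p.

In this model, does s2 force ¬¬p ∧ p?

s2 ⊮ ¬¬p ∧ p since s2 fails ¬¬p.

No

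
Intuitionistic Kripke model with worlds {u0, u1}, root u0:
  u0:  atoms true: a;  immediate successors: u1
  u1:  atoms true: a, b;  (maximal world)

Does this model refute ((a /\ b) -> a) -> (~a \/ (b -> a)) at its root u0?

No

u0 ||- ((a /\ b) -> a) -> (~a \/ (b -> a)): every world accessible from u0 that forces (a /\ b) -> a (namely u0, u1) also forces ~a \/ (b -> a).
So the root u0 forces ((a /\ b) -> a) -> (~a \/ (b -> a)); the model is not a countermodel.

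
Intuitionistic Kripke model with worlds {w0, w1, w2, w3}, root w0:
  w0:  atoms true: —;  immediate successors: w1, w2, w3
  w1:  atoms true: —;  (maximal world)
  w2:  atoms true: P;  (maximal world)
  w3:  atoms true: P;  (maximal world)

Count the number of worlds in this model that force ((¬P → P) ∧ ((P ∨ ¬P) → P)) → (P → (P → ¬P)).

w0: does not force it — w0 ⊮ ((¬P → P) ∧ ((P ∨ ¬P) → P)) → (P → (P → ¬P)): at the accessible world w2, w2 ⊩ (¬P → P) ∧ ((P ∨ ¬P) → P) but w2 ⊮ P → (P → ¬P).
w1: forces it.
w2: does not force it.
w3: does not force it.
Worlds forcing the formula: {w1}.

1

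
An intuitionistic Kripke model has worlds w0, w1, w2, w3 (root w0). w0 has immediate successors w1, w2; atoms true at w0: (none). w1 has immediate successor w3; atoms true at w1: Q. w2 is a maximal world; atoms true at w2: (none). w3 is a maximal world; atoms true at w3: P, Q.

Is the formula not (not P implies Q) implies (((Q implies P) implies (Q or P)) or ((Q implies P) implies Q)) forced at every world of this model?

Not every world: w0 does not force not (not P implies Q) implies (((Q implies P) implies (Q or P)) or ((Q implies P) implies Q)).
w0 does not force not (not P implies Q) implies (((Q implies P) implies (Q or P)) or ((Q implies P) implies Q)): at the accessible world w2, w2 forces not (not P implies Q) but w2 does not force ((Q implies P) implies (Q or P)) or ((Q implies P) implies Q).
w2 does not force ((Q implies P) implies (Q or P)) or ((Q implies P) implies Q): neither disjunct is forced at w2.
w2 does not force (Q implies P) implies (Q or P): already at w2 itself, w2 forces Q implies P but w2 does not force Q or P.
w2 does not force Q or P: neither disjunct is forced at w2.

No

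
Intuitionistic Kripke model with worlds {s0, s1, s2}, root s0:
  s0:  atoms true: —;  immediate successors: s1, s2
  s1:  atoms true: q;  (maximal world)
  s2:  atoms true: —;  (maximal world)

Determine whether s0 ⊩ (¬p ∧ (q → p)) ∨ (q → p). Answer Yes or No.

No

s0 ⊮ (¬p ∧ (q → p)) ∨ (q → p): neither disjunct is forced at s0.
s0 ⊮ ¬p ∧ (q → p) since s0 fails q → p.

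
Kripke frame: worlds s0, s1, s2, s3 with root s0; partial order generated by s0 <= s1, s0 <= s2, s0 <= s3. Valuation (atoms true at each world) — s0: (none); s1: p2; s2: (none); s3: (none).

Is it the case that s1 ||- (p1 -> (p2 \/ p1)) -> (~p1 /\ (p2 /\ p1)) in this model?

No

s1 ||-/- (p1 -> (p2 \/ p1)) -> (~p1 /\ (p2 /\ p1)): already at s1 itself, s1 ||- p1 -> (p2 \/ p1) but s1 ||-/- ~p1 /\ (p2 /\ p1).
s1 ||-/- ~p1 /\ (p2 /\ p1) since s1 fails p2 /\ p1.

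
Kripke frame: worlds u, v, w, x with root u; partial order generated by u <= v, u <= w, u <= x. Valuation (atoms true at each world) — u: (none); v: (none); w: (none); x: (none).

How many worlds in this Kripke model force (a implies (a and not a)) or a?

u: forces it.
v: forces it.
w: forces it.
x: forces it.
Worlds forcing the formula: {u, v, w, x}.

4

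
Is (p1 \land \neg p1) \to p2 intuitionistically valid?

This is an instance of ex falso quodlibet, which is intuitionistically derivable.
No world can force both p1 and \neg p1, so the antecedent p1 \land \neg p1 is never forced and the implication holds vacuously at every world.

Yes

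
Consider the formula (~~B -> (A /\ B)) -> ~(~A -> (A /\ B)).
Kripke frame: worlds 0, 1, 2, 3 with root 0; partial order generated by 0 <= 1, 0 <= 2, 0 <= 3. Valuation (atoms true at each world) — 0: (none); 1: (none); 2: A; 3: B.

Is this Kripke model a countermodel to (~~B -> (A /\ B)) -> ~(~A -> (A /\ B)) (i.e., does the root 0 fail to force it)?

Yes

0 ||-/- (~~B -> (A /\ B)) -> ~(~A -> (A /\ B)): at the accessible world 2, 2 ||- ~~B -> (A /\ B) but 2 ||-/- ~(~A -> (A /\ B)).
2 ||-/- ~(~A -> (A /\ B)) since 2 is accessible from 2 and 2 ||- ~A -> (A /\ B).
2 ||- ~A -> (A /\ B) vacuously: no world accessible from 2 forces the antecedent ~A.
So the root 0 does not force (~~B -> (A /\ B)) -> ~(~A -> (A /\ B)); the model is a countermodel.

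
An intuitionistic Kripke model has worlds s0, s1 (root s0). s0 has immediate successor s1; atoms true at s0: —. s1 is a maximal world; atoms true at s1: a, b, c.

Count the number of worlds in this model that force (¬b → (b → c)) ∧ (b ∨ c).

s0: does not force it — s0 ⊮ (¬b → (b → c)) ∧ (b ∨ c) since s0 fails b ∨ c.
s1: forces it.
Worlds forcing the formula: {s1}.

1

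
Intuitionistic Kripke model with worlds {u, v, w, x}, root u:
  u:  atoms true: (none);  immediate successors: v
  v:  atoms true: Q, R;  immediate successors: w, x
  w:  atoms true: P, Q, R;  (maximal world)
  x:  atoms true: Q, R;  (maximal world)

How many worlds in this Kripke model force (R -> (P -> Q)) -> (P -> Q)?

4

u: forces it.
v: forces it.
w: forces it.
x: forces it.
Worlds forcing the formula: {u, v, w, x}.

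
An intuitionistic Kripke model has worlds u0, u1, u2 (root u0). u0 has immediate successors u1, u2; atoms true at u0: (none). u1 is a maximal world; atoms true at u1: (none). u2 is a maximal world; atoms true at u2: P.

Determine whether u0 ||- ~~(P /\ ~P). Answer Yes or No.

u0 ||-/- ~~(P /\ ~P) since u0 is accessible from u0 and u0 ||- ~(P /\ ~P).
u0 ||- ~(P /\ ~P): no world accessible from u0 forces P /\ ~P.

No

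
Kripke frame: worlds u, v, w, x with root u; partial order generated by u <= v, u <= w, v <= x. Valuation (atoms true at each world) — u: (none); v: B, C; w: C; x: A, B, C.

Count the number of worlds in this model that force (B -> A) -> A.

u: does not force it — u ||-/- (B -> A) -> A: at the accessible world w, w ||- B -> A but w ||-/- A.
v: forces it.
w: does not force it.
x: forces it.
Worlds forcing the formula: {v, x}.

2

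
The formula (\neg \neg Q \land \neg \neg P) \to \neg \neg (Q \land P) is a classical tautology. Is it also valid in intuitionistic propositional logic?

Yes

This is the distribution of double negation over conjunction, which is intuitionistically derivable.
Assume \neg \neg Q, \neg \neg P, and \neg (Q \land P). From Q we'd get \neg P (since Q \land P is refuted), contradicting \neg \neg P; so \neg Q, contradicting \neg \neg Q.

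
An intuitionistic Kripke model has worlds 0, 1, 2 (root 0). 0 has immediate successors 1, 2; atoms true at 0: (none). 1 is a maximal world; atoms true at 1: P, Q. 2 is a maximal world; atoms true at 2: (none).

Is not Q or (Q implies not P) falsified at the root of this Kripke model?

Yes

0 does not force not Q or (Q implies not P): neither disjunct is forced at 0.
0 does not force not Q since 1 is accessible from 0 and 1 forces Q.
So the root 0 does not force not Q or (Q implies not P); the model is a countermodel.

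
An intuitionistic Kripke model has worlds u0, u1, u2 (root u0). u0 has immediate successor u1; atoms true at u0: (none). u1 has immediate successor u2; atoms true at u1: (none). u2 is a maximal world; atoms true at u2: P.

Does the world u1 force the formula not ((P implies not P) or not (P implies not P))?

No

u1 does not force not ((P implies not P) or not (P implies not P)) since u1 is accessible from u1 and u1 forces (P implies not P) or not (P implies not P).
u1 forces (P implies not P) or not (P implies not P) via the disjunct not (P implies not P).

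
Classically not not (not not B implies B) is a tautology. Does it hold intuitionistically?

This is the double negation of double-negation elimination, which is intuitionistically derivable.
By Glivenko's theorem the double negation of any classical propositional tautology is intuitionistically provable; not not B implies B is classically a tautology.

Yes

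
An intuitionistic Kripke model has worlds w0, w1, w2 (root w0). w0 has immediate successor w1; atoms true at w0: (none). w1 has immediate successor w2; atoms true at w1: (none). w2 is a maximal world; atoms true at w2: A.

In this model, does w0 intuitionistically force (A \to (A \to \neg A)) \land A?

No

w0 \nVdash (A \to (A \to \neg A)) \land A since w0 fails A \to (A \to \neg A).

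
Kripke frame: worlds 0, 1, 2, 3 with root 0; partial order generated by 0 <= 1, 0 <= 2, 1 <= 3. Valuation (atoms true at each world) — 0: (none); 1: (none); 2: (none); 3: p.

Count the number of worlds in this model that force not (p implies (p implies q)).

0: does not force it — 0 does not force not (p implies (p implies q)) since 2 is accessible from 0 and 2 forces p implies (p implies q).
1: forces it.
2: does not force it — 2 does not force not (p implies (p implies q)) since 2 is accessible from 2 and 2 forces p implies (p implies q).
3: forces it.
Worlds forcing the formula: {1, 3}.

2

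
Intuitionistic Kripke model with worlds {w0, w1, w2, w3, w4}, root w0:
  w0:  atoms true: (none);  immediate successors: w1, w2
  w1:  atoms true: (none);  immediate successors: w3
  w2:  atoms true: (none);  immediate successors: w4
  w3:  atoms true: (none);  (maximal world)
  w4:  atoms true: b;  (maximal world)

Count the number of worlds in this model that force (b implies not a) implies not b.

2

w0: does not force it — w0 does not force (b implies not a) implies not b: already at w0 itself, w0 forces b implies not a but w0 does not force not b.
w1: forces it.
w2: does not force it.
w3: forces it.
w4: does not force it.
Worlds forcing the formula: {w1, w3}.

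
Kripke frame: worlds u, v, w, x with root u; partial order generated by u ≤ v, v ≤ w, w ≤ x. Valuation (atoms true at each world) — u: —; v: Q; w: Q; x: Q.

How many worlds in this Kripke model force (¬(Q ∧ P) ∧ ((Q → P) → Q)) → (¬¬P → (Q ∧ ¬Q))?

u: forces it.
v: forces it.
w: forces it.
x: forces it.
Worlds forcing the formula: {u, v, w, x}.

4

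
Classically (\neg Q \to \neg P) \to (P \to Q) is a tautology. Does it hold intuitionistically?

No

This is the converse of contraposition, which is not intuitionistically valid.
A Kripke countermodel: worlds u0, u1; order generated by u0 \le u1; atoms true at each world — u0:{P}; u1:{P,Q}.
u0 \nVdash (\neg Q \to \neg P) \to (P \to Q): already at u0 itself, u0 \Vdash \neg Q \to \neg P but u0 \nVdash P \to Q.
u0 \nVdash P \to Q: already at u0 itself, u0 \Vdash P but u0 \nVdash Q.
u0 lacks atom Q, so u0 \nVdash Q.
So the root u0 does not force the formula.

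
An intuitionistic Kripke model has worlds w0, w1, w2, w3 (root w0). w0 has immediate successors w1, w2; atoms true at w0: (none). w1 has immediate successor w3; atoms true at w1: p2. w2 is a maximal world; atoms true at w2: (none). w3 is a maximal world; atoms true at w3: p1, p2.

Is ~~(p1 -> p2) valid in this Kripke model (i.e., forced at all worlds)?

Yes

w0 ||- ~~(p1 -> p2): no world accessible from w0 forces ~(p1 -> p2).
Since the root w0 forces ~~(p1 -> p2) and forcing is persistent (monotone upward), every world forces it.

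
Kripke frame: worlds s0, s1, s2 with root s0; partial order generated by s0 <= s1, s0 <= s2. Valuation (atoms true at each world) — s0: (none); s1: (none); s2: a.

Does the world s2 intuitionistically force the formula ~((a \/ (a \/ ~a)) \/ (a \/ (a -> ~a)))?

No

s2 ||-/- ~((a \/ (a \/ ~a)) \/ (a \/ (a -> ~a))) since s2 is accessible from s2 and s2 ||- (a \/ (a \/ ~a)) \/ (a \/ (a -> ~a)).
s2 ||- (a \/ (a \/ ~a)) \/ (a \/ (a -> ~a)) via the disjunct a \/ (a \/ ~a).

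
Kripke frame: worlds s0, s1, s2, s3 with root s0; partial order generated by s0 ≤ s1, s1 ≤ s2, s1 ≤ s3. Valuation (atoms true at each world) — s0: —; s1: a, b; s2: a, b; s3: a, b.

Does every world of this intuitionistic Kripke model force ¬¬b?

Yes

s0 ⊩ ¬¬b: no world accessible from s0 forces ¬b.
Since the root s0 forces ¬¬b and forcing is persistent (monotone upward), every world forces it.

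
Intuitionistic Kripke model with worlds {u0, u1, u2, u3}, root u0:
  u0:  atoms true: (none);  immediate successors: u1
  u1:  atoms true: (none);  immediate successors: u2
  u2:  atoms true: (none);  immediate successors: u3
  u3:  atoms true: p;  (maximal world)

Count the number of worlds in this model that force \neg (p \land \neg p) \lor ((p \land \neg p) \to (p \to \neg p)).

u0: forces it.
u1: forces it.
u2: forces it.
u3: forces it.
Worlds forcing the formula: {u0, u1, u2, u3}.

4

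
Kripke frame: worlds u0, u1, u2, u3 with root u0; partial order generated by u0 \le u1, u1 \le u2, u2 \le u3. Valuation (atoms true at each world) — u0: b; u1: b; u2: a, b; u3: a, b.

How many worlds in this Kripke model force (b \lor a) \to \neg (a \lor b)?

0

u0: does not force it — u0 \nVdash (b \lor a) \to \neg (a \lor b): already at u0 itself, u0 \Vdash b \lor a but u0 \nVdash \neg (a \lor b).
u1: does not force it — u1 \nVdash (b \lor a) \to \neg (a \lor b): already at u1 itself, u1 \Vdash b \lor a but u1 \nVdash \neg (a \lor b).
u2: does not force it — u2 \nVdash (b \lor a) \to \neg (a \lor b): already at u2 itself, u2 \Vdash b \lor a but u2 \nVdash \neg (a \lor b).
u3: does not force it.
Worlds forcing the formula: { }.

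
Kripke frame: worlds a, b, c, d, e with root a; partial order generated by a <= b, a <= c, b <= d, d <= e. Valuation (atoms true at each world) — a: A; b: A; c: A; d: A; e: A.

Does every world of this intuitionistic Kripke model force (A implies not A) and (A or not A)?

No

Not every world: a does not force (A implies not A) and (A or not A).
a does not force (A implies not A) and (A or not A) since a fails A implies not A.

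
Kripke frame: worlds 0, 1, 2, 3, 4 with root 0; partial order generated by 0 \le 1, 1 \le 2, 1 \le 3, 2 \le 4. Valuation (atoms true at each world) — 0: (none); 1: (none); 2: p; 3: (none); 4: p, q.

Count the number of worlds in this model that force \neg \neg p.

2

0: does not force it — 0 \nVdash \neg \neg p since 3 is accessible from 0 and 3 \Vdash \neg p.
1: does not force it — 1 \nVdash \neg \neg p since 3 is accessible from 1 and 3 \Vdash \neg p.
2: forces it.
3: does not force it — 3 \nVdash \neg \neg p since 3 is accessible from 3 and 3 \Vdash \neg p.
4: forces it.
Worlds forcing the formula: {2, 4}.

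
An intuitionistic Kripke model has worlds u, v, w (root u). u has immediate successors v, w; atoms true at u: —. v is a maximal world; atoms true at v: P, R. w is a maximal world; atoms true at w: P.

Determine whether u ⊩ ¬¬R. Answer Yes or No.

u ⊮ ¬¬R since w is accessible from u and w ⊩ ¬R.
w ⊩ ¬R: no world accessible from w forces R.

No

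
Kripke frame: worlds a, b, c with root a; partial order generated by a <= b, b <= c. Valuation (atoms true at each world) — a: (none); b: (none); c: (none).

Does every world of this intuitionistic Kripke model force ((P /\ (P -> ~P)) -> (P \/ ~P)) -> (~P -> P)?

No

Not every world: a ||-/- ((P /\ (P -> ~P)) -> (P \/ ~P)) -> (~P -> P).
a ||-/- ((P /\ (P -> ~P)) -> (P \/ ~P)) -> (~P -> P): already at a itself, a ||- (P /\ (P -> ~P)) -> (P \/ ~P) but a ||-/- ~P -> P.
a ||-/- ~P -> P: already at a itself, a ||- ~P but a ||-/- P.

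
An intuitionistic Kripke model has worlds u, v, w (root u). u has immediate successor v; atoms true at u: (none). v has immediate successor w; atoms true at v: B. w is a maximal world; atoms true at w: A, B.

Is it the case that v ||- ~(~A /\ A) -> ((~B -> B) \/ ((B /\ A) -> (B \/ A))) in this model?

v ||- ~(~A /\ A) -> ((~B -> B) \/ ((B /\ A) -> (B \/ A))): every world accessible from v that forces ~(~A /\ A) (namely v, w) also forces (~B -> B) \/ ((B /\ A) -> (B \/ A)).

Yes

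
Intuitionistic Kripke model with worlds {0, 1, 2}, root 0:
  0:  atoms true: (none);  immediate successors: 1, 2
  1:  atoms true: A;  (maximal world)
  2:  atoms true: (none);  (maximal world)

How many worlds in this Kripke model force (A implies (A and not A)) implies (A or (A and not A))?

0: does not force it — 0 does not force (A implies (A and not A)) implies (A or (A and not A)): at the accessible world 2, 2 forces A implies (A and not A) but 2 does not force A or (A and not A).
1: forces it.
2: does not force it — 2 does not force (A implies (A and not A)) implies (A or (A and not A)): already at 2 itself, 2 forces A implies (A and not A) but 2 does not force A or (A and not A).
Worlds forcing the formula: {1}.

1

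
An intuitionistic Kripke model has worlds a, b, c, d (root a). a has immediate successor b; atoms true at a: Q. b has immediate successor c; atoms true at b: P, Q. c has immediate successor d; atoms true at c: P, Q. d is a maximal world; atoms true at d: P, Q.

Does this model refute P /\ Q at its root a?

Yes

a ||-/- P /\ Q since a fails P.
So the root a does not force P /\ Q; the model is a countermodel.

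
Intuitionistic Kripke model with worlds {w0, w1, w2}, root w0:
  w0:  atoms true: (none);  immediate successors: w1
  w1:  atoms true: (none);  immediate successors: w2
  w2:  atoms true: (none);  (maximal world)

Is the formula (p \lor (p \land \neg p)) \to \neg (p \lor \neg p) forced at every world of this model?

w0 \Vdash (p \lor (p \land \neg p)) \to \neg (p \lor \neg p) vacuously: no world accessible from w0 forces the antecedent p \lor (p \land \neg p).
Since the root w0 forces (p \lor (p \land \neg p)) \to \neg (p \lor \neg p) and forcing is persistent (monotone upward), every world forces it.

Yes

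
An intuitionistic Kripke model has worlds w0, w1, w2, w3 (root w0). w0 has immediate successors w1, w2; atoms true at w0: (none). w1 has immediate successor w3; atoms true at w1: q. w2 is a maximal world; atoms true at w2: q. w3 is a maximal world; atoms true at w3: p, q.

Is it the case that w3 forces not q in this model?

w3 does not force not q since w3 is accessible from w3 and w3 forces q.

No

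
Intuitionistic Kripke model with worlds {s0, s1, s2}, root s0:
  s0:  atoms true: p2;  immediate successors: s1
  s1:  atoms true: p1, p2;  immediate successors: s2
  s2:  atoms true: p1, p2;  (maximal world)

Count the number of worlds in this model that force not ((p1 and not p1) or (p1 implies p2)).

0

s0: does not force it — s0 does not force not ((p1 and not p1) or (p1 implies p2)) since s0 is accessible from s0 and s0 forces (p1 and not p1) or (p1 implies p2).
s1: does not force it — s1 does not force not ((p1 and not p1) or (p1 implies p2)) since s1 is accessible from s1 and s1 forces (p1 and not p1) or (p1 implies p2).
s2: does not force it.
Worlds forcing the formula: { }.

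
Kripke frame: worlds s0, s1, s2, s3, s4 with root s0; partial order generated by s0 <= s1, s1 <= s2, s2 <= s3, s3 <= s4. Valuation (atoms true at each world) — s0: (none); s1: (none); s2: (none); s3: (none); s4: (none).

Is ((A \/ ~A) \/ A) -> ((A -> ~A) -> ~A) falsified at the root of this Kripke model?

s0 ||- ((A \/ ~A) \/ A) -> ((A -> ~A) -> ~A): every world accessible from s0 that forces (A \/ ~A) \/ A (namely s0, s1, s2, s3, s4) also forces (A -> ~A) -> ~A.
So the root s0 forces ((A \/ ~A) \/ A) -> ((A -> ~A) -> ~A); the model is not a countermodel.

No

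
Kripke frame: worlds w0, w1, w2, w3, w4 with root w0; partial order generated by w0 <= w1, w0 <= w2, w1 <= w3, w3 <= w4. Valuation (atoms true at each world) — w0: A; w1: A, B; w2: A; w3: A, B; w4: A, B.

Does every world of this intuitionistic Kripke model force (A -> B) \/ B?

Not every world: w0 ||-/- (A -> B) \/ B.
w0 ||-/- (A -> B) \/ B: neither disjunct is forced at w0.
w0 ||-/- A -> B: already at w0 itself, w0 ||- A but w0 ||-/- B.

No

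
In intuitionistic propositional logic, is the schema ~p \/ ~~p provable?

This is the weak law of excluded middle, which is not intuitionistically valid.
A Kripke countermodel: worlds w0, w1, w2; order generated by w0 <= w1, w0 <= w2; atoms true at each world — w0:{}; w1:{p}; w2:{}.
w0 ||-/- ~p \/ ~~p: neither disjunct is forced at w0.
w0 ||-/- ~p since w1 is accessible from w0 and w1 ||- p.
So the root w0 does not force the formula.

No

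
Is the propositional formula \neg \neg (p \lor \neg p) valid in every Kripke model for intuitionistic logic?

Yes

This is the double negation of excluded middle, which is intuitionistically derivable.
Assuming \neg (p \lor \neg p): from p we'd get p \lor \neg p, so \neg p; but then p \lor \neg p again — contradiction. Hence \neg \neg (p \lor \neg p).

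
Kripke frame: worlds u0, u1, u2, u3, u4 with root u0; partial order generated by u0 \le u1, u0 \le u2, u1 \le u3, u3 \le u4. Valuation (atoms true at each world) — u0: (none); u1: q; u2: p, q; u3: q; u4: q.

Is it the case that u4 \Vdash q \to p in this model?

u4 \nVdash q \to p: already at u4 itself, u4 \Vdash q but u4 \nVdash p.
u4 lacks atom p, so u4 \nVdash p.

No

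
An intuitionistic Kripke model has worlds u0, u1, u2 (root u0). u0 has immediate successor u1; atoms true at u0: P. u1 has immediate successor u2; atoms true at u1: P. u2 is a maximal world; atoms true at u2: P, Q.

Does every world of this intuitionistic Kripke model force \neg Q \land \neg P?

No

Not every world: u0 \nVdash \neg Q \land \neg P.
u0 \nVdash \neg Q \land \neg P since u0 fails \neg Q.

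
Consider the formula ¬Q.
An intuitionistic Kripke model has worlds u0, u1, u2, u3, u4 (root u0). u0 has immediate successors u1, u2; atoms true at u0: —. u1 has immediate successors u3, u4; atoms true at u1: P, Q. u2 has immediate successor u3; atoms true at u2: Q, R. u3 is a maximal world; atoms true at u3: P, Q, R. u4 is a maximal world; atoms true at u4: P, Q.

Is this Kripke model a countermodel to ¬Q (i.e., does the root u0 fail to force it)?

Yes

u0 ⊮ ¬Q since u1 is accessible from u0 and u1 ⊩ Q.
So the root u0 does not force ¬Q; the model is a countermodel.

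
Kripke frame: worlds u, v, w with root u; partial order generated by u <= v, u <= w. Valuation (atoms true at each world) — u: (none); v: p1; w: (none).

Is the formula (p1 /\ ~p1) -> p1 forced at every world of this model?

u ||- (p1 /\ ~p1) -> p1 vacuously: no world accessible from u forces the antecedent p1 /\ ~p1.
Since the root u forces (p1 /\ ~p1) -> p1 and forcing is persistent (monotone upward), every world forces it.

Yes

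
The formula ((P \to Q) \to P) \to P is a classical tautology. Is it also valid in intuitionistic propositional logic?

No

This is Peirce's law, which is not intuitionistically valid.
A Kripke countermodel: worlds a, b; order generated by a \le b; atoms true at each world — a:{}; b:{P}.
a \nVdash ((P \to Q) \to P) \to P: already at a itself, a \Vdash (P \to Q) \to P but a \nVdash P.
a lacks atom P, so a \nVdash P.
So the root a does not force the formula.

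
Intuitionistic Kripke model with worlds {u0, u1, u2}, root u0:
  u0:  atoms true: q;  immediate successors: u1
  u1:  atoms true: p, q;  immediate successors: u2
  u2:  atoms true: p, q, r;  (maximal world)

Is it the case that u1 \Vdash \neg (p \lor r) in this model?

No

u1 \nVdash \neg (p \lor r) since u1 is accessible from u1 and u1 \Vdash p \lor r.
u1 \Vdash p \lor r via the disjunct p.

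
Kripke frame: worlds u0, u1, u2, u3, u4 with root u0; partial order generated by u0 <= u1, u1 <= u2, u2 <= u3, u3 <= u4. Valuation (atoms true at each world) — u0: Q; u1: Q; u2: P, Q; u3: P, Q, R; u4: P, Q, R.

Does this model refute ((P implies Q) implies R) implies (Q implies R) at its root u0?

No

u0 forces ((P implies Q) implies R) implies (Q implies R): every world accessible from u0 that forces (P implies Q) implies R (namely u3, u4) also forces Q implies R.
So the root u0 forces ((P implies Q) implies R) implies (Q implies R); the model is not a countermodel.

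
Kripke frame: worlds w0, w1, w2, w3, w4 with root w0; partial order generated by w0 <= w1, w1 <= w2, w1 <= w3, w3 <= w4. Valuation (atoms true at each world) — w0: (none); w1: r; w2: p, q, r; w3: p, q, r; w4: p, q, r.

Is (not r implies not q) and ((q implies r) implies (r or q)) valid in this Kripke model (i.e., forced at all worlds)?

No

Not every world: w0 does not force (not r implies not q) and ((q implies r) implies (r or q)).
w0 does not force (not r implies not q) and ((q implies r) implies (r or q)) since w0 fails (q implies r) implies (r or q).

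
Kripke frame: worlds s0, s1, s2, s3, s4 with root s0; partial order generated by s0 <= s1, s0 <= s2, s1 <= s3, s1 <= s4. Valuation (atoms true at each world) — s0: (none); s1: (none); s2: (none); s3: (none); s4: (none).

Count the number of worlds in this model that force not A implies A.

s0: does not force it — s0 does not force not A implies A: already at s0 itself, s0 forces not A but s0 does not force A.
s1: does not force it — s1 does not force not A implies A: already at s1 itself, s1 forces not A but s1 does not force A.
s2: does not force it — s2 does not force not A implies A: already at s2 itself, s2 forces not A but s2 does not force A.
s3: does not force it.
s4: does not force it.
Worlds forcing the formula: { }.

0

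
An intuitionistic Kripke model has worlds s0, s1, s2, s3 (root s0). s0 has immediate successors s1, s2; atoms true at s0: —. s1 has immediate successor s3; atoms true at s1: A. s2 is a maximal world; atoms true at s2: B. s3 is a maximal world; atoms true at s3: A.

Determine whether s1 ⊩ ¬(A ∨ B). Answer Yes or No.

s1 ⊮ ¬(A ∨ B) since s1 is accessible from s1 and s1 ⊩ A ∨ B.
s1 ⊩ A ∨ B via the disjunct A.

No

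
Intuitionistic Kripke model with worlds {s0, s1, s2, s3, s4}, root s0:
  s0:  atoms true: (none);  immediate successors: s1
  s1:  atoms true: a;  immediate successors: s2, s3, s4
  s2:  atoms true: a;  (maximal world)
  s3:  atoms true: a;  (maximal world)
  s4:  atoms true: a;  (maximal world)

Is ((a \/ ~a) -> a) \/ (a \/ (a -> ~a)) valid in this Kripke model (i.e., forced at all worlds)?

Yes

s0 ||- ((a \/ ~a) -> a) \/ (a \/ (a -> ~a)) via the disjunct (a \/ ~a) -> a.
Since the root s0 forces ((a \/ ~a) -> a) \/ (a \/ (a -> ~a)) and forcing is persistent (monotone upward), every world forces it.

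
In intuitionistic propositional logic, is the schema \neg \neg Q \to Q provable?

No

This is double-negation elimination, which is not intuitionistically valid.
A Kripke countermodel: worlds w0, w1; order generated by w0 \le w1; atoms true at each world — w0:{}; w1:{Q}.
w0 \nVdash \neg \neg Q \to Q: already at w0 itself, w0 \Vdash \neg \neg Q but w0 \nVdash Q.
w0 lacks atom Q, so w0 \nVdash Q.
So the root w0 does not force the formula.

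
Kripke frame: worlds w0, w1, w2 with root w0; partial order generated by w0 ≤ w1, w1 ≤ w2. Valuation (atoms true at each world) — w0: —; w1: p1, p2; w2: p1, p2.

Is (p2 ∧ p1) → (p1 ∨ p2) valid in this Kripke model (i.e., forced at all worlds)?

w0 ⊩ (p2 ∧ p1) → (p1 ∨ p2): every world accessible from w0 that forces p2 ∧ p1 (namely w1, w2) also forces p1 ∨ p2.
Since the root w0 forces (p2 ∧ p1) → (p1 ∨ p2) and forcing is persistent (monotone upward), every world forces it.

Yes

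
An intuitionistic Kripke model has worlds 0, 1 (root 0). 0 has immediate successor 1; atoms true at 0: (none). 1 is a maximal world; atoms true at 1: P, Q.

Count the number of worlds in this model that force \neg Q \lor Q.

1

0: does not force it — 0 \nVdash \neg Q \lor Q: neither disjunct is forced at 0.
1: forces it.
Worlds forcing the formula: {1}.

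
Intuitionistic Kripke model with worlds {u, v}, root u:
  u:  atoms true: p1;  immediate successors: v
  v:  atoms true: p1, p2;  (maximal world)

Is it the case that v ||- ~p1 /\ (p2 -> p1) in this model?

No

v ||-/- ~p1 /\ (p2 -> p1) since v fails ~p1.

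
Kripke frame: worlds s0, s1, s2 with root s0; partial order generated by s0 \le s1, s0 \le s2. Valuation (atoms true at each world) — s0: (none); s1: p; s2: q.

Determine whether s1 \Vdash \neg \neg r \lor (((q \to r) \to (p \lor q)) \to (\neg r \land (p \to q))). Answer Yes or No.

s1 \nVdash \neg \neg r \lor (((q \to r) \to (p \lor q)) \to (\neg r \land (p \to q))): neither disjunct is forced at s1.
s1 \nVdash \neg \neg r since s1 is accessible from s1 and s1 \Vdash \neg r.
s1 \Vdash \neg r: no world accessible from s1 forces r.

No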